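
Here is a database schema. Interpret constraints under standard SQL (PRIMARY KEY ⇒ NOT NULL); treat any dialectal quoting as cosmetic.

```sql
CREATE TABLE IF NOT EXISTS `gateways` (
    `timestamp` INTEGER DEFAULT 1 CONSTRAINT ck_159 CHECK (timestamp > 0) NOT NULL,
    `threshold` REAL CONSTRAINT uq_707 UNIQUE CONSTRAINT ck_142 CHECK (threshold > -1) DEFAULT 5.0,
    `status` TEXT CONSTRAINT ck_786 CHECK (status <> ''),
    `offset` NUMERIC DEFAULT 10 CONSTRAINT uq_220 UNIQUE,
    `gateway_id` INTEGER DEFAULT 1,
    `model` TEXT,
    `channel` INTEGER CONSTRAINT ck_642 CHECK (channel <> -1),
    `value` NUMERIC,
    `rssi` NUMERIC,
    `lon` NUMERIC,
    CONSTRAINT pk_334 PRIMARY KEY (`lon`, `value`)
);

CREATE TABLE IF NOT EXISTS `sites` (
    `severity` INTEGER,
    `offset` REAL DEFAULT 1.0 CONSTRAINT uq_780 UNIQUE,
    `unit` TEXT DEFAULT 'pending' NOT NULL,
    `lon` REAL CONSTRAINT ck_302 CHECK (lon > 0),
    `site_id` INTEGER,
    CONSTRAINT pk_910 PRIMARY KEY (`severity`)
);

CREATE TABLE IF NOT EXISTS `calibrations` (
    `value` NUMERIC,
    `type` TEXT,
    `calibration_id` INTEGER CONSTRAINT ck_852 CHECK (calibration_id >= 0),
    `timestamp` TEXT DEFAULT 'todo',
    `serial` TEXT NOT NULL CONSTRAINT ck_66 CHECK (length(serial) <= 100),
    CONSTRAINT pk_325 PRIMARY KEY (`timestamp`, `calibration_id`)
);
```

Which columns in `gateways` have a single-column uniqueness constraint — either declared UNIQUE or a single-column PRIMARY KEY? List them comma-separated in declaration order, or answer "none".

- timestamp: no UNIQUE or single-column PK constraint.
- threshold: declared UNIQUE → unique.
- status: no UNIQUE or single-column PK constraint.
- offset: declared UNIQUE → unique.
- gateway_id: no UNIQUE or single-column PK constraint.
- model: no UNIQUE or single-column PK constraint.
- channel: no UNIQUE or single-column PK constraint.
- value: part of a composite PRIMARY KEY — only the tuple is unique, not this column on its own.
- rssi: no UNIQUE or single-column PK constraint.
- lon: part of a composite PRIMARY KEY — only the tuple is unique, not this column on its own.

threshold, offset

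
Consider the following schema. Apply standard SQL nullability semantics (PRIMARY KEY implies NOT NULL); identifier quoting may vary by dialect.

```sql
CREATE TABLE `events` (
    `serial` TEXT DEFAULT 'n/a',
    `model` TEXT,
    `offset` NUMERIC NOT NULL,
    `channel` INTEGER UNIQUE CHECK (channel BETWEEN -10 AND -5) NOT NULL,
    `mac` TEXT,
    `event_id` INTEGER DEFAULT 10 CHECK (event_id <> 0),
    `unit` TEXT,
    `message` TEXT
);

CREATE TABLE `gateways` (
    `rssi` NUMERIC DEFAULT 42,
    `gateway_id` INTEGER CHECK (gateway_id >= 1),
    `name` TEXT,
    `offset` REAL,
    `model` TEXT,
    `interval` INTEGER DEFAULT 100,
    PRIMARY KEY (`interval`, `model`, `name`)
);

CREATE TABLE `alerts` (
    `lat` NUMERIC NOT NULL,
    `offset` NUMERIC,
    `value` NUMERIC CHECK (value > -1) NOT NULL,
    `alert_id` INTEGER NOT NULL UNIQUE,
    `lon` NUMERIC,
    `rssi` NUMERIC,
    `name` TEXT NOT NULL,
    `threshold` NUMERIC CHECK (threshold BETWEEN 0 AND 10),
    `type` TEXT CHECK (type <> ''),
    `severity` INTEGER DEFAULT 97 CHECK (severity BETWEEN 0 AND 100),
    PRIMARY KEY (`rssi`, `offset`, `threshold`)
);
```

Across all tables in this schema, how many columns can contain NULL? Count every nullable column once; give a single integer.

events: 6 nullable (serial, model, mac, event_id, unit, message — PK none and explicit NOT NULL columns excluded).
gateways: 3 nullable (rssi, gateway_id, offset — PK (interval, model, name) and explicit NOT NULL columns excluded).
alerts: 3 nullable (lon, type, severity — PK (rssi, offset, threshold) and explicit NOT NULL columns excluded).
Total: 6 + 3 + 3 = 12.

12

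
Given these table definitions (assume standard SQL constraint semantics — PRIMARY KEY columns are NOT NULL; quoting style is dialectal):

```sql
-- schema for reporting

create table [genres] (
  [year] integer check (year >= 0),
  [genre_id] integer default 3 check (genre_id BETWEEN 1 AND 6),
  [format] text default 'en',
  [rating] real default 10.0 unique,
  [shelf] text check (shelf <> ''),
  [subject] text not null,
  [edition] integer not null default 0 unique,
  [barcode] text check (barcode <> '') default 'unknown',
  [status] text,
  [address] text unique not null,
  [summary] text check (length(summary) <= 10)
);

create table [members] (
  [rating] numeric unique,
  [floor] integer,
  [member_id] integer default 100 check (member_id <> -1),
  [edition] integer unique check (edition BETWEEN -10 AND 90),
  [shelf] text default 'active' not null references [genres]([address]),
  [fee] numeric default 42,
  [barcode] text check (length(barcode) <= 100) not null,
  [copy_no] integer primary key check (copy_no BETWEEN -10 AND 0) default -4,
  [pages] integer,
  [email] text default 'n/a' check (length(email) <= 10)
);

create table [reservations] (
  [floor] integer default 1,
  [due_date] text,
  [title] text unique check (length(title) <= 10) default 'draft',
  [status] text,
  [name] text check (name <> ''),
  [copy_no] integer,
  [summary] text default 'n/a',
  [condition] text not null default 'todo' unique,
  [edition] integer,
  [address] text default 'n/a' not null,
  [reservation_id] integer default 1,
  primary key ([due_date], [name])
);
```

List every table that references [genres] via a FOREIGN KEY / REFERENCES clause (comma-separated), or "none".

members

- members.shelf references genres(address).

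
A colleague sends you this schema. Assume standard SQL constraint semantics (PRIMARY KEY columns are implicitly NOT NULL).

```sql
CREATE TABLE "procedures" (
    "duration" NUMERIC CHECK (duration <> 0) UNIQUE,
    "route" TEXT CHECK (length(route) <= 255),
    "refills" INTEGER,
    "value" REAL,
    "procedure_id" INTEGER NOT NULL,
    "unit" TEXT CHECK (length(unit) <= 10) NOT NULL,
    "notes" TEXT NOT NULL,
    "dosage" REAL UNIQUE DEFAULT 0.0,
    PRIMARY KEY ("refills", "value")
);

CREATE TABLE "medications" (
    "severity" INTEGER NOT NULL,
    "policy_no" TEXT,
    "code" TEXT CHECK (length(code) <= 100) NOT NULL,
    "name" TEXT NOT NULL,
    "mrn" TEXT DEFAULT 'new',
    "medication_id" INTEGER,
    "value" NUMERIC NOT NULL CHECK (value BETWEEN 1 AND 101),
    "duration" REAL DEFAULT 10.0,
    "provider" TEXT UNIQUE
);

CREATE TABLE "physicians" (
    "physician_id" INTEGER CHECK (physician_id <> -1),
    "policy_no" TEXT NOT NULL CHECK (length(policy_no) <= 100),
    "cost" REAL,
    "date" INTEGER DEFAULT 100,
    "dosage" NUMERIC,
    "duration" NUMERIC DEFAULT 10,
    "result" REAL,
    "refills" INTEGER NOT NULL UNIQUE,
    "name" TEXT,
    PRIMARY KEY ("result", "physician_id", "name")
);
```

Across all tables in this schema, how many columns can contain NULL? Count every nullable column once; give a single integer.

procedures: 3 nullable (duration, route, dosage — PK (refills, value) and explicit NOT NULL columns excluded).
medications: 5 nullable (policy_no, mrn, medication_id, duration, provider — PK none and explicit NOT NULL columns excluded).
physicians: 4 nullable (cost, date, dosage, duration — PK (result, physician_id, name) and explicit NOT NULL columns excluded).
Total: 3 + 5 + 4 = 12.

12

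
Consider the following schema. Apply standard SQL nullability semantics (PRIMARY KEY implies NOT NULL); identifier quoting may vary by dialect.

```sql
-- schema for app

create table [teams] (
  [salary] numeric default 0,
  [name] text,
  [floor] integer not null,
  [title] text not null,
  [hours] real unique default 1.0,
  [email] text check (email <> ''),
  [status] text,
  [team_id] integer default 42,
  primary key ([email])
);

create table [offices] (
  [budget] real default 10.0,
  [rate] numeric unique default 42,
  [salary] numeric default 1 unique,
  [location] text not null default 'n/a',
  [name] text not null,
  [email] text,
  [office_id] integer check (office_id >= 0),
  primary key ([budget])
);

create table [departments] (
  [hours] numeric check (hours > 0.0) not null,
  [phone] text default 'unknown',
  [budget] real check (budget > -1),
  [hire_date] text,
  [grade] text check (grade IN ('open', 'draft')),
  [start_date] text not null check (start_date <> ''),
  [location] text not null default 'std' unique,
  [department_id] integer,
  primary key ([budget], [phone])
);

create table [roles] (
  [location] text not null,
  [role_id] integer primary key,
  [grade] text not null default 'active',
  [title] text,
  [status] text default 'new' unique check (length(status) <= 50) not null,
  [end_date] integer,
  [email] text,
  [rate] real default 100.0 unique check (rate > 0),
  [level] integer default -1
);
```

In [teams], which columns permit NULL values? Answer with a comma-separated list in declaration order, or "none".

- salary: DEFAULT only fills an omitted column; an explicit NULL is still allowed → nullable.
- name: no NOT NULL constraint applies → nullable.
- floor: declared NOT NULL → not nullable.
- title: declared NOT NULL → not nullable.
- hours: UNIQUE does not imply NOT NULL → nullable.
- email: part of the PRIMARY KEY, which implies NOT NULL → not nullable.
- status: no NOT NULL constraint applies → nullable.
- team_id: DEFAULT only fills an omitted column; an explicit NULL is still allowed → nullable.

salary, name, hours, status, team_id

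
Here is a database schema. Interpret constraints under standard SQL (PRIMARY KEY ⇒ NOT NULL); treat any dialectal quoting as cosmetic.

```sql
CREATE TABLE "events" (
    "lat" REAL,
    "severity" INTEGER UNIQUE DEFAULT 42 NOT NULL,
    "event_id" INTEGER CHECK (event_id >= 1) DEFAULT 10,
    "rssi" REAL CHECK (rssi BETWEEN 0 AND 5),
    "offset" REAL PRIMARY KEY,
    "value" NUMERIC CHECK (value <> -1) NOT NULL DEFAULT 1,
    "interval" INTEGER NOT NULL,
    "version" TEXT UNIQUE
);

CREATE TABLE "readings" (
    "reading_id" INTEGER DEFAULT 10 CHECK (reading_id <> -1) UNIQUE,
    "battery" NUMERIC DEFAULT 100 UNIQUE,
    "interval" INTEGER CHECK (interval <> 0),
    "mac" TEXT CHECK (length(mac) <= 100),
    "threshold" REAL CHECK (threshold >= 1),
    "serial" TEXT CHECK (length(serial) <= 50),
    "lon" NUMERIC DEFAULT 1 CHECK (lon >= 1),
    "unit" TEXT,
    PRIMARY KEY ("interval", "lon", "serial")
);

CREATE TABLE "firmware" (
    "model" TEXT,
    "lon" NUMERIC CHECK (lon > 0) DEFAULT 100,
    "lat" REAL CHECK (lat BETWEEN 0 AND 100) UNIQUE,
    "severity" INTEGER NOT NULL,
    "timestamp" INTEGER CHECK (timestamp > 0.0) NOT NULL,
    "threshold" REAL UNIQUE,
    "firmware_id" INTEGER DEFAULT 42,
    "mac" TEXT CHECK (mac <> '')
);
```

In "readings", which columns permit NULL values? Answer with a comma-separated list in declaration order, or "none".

reading_id, battery, mac, threshold, unit

- reading_id: CHECK does not forbid NULL (a CHECK constraint passes when its expression is NULL) → nullable.
- battery: UNIQUE does not imply NOT NULL → nullable.
- interval: part of the PRIMARY KEY, which implies NOT NULL → not nullable.
- mac: CHECK does not forbid NULL (a CHECK constraint passes when its expression is NULL) → nullable.
- threshold: CHECK does not forbid NULL (a CHECK constraint passes when its expression is NULL) → nullable.
- serial: part of the PRIMARY KEY, which implies NOT NULL → not nullable.
- lon: part of the PRIMARY KEY, which implies NOT NULL → not nullable.
- unit: no NOT NULL constraint applies → nullable.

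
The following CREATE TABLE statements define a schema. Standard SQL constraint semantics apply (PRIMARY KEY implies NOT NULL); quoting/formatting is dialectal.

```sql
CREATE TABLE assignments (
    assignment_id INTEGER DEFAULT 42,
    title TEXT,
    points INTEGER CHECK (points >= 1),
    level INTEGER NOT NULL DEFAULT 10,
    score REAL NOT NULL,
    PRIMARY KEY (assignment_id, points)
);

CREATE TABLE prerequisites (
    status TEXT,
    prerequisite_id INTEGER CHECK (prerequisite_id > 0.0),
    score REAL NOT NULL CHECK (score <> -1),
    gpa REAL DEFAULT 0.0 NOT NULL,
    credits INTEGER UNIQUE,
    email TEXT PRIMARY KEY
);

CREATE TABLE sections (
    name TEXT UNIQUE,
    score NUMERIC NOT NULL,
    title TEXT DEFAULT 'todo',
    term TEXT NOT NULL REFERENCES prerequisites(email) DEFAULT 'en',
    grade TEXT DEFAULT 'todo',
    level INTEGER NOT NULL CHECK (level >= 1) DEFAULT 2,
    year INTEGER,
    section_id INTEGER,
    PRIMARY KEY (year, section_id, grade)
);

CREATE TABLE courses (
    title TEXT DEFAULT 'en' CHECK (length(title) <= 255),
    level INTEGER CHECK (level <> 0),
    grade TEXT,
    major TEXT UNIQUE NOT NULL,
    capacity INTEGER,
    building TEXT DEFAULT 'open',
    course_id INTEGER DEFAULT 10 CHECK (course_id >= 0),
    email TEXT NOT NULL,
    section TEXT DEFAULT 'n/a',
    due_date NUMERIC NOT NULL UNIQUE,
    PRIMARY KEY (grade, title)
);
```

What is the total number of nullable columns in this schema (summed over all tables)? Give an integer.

11

assignments: 1 nullable (title — PK (assignment_id, points) and explicit NOT NULL columns excluded).
prerequisites: 3 nullable (status, prerequisite_id, credits — PK (email) and explicit NOT NULL columns excluded).
sections: 2 nullable (name, title — PK (year, section_id, grade) and explicit NOT NULL columns excluded).
courses: 5 nullable (level, capacity, building, course_id, section — PK (grade, title) and explicit NOT NULL columns excluded).
Total: 1 + 3 + 2 + 5 = 11.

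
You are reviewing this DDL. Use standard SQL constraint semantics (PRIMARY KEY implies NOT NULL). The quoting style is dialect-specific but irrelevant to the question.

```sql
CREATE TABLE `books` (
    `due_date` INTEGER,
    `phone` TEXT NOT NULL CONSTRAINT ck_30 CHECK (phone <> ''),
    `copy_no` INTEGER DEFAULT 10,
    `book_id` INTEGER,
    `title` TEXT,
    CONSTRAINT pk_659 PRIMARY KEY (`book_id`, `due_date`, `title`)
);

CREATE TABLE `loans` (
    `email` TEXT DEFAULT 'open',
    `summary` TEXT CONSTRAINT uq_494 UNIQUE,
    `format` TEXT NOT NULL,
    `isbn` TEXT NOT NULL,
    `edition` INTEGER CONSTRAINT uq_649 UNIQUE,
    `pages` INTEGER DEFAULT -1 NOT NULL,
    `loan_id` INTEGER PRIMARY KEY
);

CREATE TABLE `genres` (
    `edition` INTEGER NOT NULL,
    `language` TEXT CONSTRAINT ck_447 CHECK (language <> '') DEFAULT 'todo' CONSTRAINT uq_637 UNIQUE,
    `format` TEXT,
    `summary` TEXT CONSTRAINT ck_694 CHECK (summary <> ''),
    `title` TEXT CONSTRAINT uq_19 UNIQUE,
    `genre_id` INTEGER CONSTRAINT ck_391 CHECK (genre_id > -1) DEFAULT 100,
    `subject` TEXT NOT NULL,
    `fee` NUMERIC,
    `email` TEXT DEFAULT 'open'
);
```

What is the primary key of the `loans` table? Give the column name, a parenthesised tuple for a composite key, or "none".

loan_id is declared PRIMARY KEY inline on the column.

loan_id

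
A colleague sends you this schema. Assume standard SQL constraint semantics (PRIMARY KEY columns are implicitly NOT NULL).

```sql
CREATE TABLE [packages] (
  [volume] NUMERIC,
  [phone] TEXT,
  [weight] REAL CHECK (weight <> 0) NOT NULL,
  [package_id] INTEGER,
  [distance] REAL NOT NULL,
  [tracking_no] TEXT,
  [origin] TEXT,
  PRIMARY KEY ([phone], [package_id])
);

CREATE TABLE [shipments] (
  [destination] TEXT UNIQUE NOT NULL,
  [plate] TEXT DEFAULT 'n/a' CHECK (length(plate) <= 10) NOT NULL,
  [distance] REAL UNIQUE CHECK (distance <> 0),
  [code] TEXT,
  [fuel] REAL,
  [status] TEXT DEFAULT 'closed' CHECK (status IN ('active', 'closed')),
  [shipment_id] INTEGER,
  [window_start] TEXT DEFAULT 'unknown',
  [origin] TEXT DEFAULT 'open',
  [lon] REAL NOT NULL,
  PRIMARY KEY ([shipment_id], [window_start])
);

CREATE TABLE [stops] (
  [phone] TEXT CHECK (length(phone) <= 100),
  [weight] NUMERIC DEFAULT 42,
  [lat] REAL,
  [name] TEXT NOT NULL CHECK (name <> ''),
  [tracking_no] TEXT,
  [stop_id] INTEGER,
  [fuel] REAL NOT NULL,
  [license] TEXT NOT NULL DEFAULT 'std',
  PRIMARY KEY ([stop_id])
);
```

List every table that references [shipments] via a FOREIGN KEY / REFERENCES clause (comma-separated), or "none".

No REFERENCES clause anywhere in the schema names shipments.

none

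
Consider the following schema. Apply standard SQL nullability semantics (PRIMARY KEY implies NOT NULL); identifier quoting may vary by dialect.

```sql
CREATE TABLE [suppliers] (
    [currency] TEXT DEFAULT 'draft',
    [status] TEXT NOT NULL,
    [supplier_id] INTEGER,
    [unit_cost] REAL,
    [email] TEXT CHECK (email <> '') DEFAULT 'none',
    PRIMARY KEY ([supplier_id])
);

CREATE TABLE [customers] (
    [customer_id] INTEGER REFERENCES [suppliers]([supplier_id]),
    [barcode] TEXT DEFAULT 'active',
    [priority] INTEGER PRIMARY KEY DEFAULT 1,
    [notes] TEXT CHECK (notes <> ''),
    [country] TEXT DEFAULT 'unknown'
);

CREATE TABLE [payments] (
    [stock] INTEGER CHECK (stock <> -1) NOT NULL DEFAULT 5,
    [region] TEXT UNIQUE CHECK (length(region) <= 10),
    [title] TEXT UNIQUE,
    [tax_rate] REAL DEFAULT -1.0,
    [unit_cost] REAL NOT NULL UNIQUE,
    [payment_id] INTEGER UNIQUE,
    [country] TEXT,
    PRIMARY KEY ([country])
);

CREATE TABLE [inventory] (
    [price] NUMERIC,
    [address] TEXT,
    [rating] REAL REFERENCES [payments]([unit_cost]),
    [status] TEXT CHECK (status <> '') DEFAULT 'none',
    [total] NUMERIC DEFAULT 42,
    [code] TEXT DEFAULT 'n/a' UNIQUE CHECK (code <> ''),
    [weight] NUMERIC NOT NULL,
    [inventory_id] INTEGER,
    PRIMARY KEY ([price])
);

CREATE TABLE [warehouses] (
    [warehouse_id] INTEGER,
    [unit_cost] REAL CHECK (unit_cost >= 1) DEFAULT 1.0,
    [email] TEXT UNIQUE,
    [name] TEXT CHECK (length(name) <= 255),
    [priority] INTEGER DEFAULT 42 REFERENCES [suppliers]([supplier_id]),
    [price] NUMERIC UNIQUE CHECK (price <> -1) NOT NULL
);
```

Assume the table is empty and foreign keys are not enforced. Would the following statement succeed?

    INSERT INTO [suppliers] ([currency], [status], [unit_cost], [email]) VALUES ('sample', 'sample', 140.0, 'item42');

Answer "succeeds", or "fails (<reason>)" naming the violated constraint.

fails (NOT NULL on supplier_id)

supplier_id is omitted from the column list and has no DEFAULT, so it would receive NULL.
But supplier_id is part of the PRIMARY KEY (implied NOT NULL).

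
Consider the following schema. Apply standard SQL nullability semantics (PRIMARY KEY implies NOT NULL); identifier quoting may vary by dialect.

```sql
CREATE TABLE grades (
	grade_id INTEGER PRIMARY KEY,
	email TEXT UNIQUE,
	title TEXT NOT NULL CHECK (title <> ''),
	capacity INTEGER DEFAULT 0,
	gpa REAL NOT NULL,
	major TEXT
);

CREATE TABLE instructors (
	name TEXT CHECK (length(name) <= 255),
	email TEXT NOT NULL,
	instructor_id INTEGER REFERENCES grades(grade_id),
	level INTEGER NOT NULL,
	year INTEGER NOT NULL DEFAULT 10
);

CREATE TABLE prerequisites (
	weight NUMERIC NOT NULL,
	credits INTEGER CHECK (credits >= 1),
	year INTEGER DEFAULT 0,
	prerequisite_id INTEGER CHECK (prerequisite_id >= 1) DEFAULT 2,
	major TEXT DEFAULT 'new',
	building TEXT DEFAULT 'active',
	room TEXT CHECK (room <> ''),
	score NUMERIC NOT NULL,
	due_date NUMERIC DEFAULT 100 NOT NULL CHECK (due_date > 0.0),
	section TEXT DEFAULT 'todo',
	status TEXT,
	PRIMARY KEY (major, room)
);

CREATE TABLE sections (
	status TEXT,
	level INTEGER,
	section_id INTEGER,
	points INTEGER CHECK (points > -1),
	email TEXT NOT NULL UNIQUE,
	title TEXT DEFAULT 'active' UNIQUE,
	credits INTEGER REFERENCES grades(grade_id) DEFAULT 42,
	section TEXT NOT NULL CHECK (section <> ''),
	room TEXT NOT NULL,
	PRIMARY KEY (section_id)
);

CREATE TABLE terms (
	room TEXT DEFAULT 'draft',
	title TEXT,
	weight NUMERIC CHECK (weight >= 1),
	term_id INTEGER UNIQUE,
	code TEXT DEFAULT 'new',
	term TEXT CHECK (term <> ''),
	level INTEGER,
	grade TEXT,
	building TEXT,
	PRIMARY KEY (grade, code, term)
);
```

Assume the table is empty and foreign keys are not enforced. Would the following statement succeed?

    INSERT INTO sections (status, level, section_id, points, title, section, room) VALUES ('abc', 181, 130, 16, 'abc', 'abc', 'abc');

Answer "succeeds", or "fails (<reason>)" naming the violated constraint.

fails (NOT NULL on email)

email is omitted from the column list and has no DEFAULT, so it would receive NULL.
But email is declared NOT NULL.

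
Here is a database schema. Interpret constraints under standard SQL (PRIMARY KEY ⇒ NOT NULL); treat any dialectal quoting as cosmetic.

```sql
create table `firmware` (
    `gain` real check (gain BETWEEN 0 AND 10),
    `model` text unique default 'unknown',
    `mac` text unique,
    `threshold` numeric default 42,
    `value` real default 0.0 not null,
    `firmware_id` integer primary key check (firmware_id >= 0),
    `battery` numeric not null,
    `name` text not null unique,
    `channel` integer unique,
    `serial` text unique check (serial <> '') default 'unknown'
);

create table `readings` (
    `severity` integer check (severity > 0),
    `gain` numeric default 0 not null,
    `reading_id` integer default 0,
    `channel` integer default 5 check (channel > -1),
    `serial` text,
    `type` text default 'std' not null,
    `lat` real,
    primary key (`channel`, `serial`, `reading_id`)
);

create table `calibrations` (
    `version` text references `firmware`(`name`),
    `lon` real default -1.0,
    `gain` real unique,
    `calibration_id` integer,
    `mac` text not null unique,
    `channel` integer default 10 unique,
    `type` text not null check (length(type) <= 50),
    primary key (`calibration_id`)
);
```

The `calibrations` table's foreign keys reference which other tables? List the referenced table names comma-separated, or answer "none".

firmware

- version REFERENCES firmware(name).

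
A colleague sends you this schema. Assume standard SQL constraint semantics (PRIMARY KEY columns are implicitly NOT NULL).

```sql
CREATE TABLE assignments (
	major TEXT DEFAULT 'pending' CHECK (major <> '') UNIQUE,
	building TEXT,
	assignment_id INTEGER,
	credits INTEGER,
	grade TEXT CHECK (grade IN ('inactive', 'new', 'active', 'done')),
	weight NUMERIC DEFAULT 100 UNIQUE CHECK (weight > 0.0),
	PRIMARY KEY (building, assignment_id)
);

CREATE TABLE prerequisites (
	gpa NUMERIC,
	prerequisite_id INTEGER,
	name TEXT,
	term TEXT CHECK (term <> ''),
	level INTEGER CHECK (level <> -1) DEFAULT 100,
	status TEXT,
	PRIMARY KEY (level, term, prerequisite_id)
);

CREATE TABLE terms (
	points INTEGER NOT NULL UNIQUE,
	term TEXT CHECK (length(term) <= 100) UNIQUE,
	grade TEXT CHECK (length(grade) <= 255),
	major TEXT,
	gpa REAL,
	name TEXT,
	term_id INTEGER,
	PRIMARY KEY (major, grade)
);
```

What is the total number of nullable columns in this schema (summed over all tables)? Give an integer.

11

assignments: 4 nullable (major, credits, grade, weight — PK (building, assignment_id) and explicit NOT NULL columns excluded).
prerequisites: 3 nullable (gpa, name, status — PK (level, term, prerequisite_id) and explicit NOT NULL columns excluded).
terms: 4 nullable (term, gpa, name, term_id — PK (major, grade) and explicit NOT NULL columns excluded).
Total: 4 + 3 + 4 = 11.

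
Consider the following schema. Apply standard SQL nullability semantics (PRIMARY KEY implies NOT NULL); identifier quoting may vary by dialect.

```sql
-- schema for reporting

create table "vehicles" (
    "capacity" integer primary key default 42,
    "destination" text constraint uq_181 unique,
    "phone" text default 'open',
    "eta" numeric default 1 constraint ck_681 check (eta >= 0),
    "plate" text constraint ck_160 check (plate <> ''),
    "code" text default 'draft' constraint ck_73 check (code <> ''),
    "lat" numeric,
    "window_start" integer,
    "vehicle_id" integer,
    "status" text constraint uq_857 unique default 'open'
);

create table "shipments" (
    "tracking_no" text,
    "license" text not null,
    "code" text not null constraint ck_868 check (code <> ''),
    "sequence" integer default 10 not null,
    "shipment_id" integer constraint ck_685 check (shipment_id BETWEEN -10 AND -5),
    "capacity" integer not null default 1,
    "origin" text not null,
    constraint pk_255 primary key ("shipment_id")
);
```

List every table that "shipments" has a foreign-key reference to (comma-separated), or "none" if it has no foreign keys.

No column in shipments has a REFERENCES clause.

none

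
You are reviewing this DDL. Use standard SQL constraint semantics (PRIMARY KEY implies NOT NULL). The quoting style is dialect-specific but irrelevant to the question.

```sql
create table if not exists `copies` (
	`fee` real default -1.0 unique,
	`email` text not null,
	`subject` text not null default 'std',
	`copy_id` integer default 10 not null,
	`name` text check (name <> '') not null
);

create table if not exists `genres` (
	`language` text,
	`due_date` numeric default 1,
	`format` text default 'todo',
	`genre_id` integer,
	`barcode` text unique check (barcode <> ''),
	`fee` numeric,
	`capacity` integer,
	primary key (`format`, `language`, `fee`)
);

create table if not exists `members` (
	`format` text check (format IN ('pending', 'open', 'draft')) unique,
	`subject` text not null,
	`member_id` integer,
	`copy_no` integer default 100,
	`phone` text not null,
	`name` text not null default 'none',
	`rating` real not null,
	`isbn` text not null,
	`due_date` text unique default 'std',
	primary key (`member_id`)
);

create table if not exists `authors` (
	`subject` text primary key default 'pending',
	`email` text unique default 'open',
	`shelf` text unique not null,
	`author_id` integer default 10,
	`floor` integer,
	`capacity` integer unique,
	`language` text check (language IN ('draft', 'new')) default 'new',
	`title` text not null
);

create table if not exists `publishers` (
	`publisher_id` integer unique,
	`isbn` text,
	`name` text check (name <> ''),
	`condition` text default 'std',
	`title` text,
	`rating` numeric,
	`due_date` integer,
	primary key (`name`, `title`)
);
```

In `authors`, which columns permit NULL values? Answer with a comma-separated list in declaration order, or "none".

email, author_id, floor, capacity, language

- subject: part of the PRIMARY KEY, which implies NOT NULL → not nullable.
- email: UNIQUE does not imply NOT NULL → nullable.
- shelf: declared NOT NULL → not nullable.
- author_id: DEFAULT only fills an omitted column; an explicit NULL is still allowed → nullable.
- floor: no NOT NULL constraint applies → nullable.
- capacity: UNIQUE does not imply NOT NULL → nullable.
- language: CHECK does not forbid NULL (a CHECK constraint passes when its expression is NULL) → nullable.
- title: declared NOT NULL → not nullable.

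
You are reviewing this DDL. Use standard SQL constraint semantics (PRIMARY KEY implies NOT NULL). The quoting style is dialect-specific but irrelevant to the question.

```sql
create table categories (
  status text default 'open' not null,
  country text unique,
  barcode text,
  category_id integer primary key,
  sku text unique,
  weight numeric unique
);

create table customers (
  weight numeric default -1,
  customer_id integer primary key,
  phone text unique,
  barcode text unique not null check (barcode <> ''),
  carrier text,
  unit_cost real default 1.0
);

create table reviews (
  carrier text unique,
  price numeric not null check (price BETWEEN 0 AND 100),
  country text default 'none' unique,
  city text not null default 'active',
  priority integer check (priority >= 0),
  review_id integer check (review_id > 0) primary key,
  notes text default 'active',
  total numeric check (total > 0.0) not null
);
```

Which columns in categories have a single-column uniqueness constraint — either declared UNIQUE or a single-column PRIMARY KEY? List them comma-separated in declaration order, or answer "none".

- status: no UNIQUE or single-column PK constraint.
- country: declared UNIQUE → unique.
- barcode: no UNIQUE or single-column PK constraint.
- category_id: single-column PRIMARY KEY → unique.
- sku: declared UNIQUE → unique.
- weight: declared UNIQUE → unique.

country, category_id, sku, weight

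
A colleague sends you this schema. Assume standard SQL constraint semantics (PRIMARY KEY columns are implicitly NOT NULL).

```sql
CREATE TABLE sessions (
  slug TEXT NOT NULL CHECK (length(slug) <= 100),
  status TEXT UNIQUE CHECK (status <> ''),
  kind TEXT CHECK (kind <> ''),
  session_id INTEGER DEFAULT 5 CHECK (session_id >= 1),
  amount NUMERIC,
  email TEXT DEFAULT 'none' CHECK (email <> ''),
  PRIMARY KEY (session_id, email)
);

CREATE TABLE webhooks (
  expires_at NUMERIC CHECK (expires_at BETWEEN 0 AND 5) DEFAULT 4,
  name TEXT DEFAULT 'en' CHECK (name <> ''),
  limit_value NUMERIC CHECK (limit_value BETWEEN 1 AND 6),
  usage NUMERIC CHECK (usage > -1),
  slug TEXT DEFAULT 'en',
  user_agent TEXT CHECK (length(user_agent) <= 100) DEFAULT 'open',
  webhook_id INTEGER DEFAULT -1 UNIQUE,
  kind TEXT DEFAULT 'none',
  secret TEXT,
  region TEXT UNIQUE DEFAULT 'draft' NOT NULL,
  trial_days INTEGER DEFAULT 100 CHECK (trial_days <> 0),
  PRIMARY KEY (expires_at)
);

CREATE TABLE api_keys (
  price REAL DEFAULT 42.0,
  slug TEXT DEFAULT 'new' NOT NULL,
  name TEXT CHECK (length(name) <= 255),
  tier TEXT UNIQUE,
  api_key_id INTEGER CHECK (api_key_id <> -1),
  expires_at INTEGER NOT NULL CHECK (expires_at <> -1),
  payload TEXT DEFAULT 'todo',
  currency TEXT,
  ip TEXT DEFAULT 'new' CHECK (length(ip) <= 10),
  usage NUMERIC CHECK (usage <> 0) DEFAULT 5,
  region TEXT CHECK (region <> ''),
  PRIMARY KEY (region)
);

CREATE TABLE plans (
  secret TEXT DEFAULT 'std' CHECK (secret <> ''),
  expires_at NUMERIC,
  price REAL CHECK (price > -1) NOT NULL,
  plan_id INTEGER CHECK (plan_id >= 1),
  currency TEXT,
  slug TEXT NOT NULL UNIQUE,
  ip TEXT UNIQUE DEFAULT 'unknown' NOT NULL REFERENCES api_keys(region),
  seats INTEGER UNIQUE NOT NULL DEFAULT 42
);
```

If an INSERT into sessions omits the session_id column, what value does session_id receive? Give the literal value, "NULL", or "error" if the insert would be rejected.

5

session_id has an explicit DEFAULT 5.
When the column is omitted from an INSERT, that default is used.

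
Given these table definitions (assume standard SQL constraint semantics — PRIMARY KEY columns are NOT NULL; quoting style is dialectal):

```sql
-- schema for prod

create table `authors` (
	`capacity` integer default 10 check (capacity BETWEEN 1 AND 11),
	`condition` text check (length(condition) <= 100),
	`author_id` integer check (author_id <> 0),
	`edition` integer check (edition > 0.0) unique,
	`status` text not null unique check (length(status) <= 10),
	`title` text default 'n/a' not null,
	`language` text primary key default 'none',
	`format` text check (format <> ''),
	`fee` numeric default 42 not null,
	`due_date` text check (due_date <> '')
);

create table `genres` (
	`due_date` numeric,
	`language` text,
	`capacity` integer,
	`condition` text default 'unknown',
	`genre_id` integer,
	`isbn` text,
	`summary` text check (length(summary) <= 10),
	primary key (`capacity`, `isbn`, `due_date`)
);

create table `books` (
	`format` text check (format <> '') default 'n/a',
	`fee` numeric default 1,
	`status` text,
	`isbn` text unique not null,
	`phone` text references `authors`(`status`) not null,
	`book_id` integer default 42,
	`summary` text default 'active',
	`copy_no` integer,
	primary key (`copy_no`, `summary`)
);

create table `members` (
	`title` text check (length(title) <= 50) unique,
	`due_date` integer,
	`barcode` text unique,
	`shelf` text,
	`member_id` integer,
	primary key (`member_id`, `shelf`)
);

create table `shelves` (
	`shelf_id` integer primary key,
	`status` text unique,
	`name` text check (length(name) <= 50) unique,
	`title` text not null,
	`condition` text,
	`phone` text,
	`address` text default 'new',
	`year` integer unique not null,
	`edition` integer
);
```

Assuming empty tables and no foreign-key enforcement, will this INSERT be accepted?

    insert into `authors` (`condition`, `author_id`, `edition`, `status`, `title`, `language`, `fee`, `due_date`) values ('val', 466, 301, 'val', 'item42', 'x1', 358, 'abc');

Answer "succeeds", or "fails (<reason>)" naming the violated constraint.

succeeds

NOT NULL columns: fee is supplied; language is supplied; status is supplied; title is supplied.
CHECK constraints: 'val' satisfies (length(condition) <= 100); 466 satisfies (author_id <> 0); 301 satisfies (edition > 0.0); 'val' satisfies (length(status) <= 10); 'abc' satisfies (due_date <> '').
No constraint is violated.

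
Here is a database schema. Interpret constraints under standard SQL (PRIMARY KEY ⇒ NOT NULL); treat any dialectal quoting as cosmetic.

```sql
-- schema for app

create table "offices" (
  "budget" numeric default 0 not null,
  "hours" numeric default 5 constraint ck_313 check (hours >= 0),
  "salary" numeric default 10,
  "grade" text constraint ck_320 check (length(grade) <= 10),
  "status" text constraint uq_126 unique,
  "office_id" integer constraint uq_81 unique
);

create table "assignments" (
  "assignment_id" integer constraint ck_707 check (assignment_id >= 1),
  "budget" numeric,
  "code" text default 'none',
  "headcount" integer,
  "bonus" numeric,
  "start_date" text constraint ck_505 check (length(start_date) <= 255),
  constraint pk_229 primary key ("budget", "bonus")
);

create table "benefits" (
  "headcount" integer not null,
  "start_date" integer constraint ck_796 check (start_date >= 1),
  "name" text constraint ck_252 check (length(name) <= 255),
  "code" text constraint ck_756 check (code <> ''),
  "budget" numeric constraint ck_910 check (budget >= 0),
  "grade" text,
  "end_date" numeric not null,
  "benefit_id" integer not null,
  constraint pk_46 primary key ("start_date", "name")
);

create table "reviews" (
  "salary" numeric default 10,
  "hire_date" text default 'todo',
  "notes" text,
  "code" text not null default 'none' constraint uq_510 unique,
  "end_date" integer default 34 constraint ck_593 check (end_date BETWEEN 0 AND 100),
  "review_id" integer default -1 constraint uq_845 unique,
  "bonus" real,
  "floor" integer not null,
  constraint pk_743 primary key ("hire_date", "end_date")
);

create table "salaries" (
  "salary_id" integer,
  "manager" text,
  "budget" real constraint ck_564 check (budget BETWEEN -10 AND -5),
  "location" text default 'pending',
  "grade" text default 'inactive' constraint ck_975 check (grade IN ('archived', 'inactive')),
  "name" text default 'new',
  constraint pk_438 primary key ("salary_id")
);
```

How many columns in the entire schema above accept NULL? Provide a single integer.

21

offices: 5 nullable (hours, salary, grade, status, office_id — PK none and explicit NOT NULL columns excluded).
assignments: 4 nullable (assignment_id, code, headcount, start_date — PK (budget, bonus) and explicit NOT NULL columns excluded).
benefits: 3 nullable (code, budget, grade — PK (start_date, name) and explicit NOT NULL columns excluded).
reviews: 4 nullable (salary, notes, review_id, bonus — PK (hire_date, end_date) and explicit NOT NULL columns excluded).
salaries: 5 nullable (manager, budget, location, grade, name — PK (salary_id) and explicit NOT NULL columns excluded).
Total: 5 + 4 + 3 + 4 + 5 = 21.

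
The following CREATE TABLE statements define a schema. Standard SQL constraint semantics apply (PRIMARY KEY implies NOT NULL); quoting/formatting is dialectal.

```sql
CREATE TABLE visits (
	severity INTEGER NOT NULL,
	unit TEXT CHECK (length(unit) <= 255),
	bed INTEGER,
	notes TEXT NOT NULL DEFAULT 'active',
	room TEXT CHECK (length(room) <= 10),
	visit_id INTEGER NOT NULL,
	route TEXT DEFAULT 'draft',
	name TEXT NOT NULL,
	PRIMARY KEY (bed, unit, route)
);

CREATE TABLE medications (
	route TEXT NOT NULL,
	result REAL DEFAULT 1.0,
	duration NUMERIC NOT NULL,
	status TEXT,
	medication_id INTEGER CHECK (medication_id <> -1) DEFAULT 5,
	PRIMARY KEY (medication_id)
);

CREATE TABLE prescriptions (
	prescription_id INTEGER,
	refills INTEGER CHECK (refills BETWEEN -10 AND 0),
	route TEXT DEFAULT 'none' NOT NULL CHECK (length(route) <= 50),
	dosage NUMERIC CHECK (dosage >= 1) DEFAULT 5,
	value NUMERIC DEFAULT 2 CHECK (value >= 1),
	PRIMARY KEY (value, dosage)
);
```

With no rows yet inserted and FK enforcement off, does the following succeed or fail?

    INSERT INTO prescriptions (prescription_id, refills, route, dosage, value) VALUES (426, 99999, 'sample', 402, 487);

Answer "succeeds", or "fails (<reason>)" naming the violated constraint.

fails (CHECK on refills)

The value 99999 for refills violates CHECK (refills BETWEEN -10 AND 0).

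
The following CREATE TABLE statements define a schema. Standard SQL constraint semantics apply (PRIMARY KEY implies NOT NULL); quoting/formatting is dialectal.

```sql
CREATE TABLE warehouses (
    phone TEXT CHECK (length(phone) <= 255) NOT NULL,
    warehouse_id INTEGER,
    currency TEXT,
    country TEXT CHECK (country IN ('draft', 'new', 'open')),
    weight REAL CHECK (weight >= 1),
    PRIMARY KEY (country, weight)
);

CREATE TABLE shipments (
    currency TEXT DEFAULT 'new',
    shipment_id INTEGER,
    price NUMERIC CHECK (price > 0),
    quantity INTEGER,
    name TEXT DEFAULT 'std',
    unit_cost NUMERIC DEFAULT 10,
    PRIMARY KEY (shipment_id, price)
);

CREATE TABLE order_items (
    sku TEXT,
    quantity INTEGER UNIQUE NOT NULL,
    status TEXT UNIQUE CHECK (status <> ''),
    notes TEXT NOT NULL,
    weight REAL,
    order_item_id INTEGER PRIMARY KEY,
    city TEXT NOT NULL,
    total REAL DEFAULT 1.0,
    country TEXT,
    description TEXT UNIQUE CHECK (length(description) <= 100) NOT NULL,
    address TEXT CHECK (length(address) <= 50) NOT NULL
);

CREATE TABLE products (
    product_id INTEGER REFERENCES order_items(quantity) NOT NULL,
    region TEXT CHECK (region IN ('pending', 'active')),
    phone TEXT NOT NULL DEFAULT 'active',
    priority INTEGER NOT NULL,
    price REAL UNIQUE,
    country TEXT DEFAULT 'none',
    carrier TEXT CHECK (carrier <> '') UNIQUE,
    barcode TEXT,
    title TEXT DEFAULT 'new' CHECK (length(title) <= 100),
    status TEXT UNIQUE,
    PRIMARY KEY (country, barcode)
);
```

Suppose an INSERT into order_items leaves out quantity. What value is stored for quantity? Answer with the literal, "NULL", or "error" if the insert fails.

quantity has no DEFAULT clause.
Omitting it would insert NULL, but it is declared NOT NULL, so the INSERT fails.

error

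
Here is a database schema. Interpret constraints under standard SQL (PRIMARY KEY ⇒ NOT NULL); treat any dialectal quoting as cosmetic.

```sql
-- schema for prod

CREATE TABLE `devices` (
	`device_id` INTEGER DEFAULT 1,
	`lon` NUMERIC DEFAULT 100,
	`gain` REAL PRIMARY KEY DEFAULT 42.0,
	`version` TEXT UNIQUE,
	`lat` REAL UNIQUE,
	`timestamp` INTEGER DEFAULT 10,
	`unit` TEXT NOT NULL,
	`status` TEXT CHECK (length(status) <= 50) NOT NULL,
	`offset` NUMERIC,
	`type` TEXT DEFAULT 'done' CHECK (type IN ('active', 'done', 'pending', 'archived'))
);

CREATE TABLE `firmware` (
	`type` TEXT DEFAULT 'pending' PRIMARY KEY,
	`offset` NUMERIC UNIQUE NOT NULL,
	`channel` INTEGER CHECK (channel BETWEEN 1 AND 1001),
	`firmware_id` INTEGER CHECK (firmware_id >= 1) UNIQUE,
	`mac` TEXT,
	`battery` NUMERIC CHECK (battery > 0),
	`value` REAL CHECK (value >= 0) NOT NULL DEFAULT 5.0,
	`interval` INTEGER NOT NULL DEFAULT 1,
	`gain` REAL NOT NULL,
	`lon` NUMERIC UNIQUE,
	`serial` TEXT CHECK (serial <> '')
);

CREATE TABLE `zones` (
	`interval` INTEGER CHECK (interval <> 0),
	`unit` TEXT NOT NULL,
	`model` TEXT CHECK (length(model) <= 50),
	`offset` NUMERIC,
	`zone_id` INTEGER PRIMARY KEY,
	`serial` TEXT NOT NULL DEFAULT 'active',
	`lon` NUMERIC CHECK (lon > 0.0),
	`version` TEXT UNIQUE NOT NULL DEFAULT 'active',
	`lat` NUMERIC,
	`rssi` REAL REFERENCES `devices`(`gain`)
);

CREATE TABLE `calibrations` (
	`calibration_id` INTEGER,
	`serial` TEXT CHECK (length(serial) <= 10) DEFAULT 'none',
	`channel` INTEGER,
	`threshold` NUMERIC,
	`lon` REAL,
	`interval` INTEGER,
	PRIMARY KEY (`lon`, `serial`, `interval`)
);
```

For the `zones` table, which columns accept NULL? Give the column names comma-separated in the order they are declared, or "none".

interval, model, offset, lon, lat, rssi

- interval: CHECK does not forbid NULL (a CHECK constraint passes when its expression is NULL) → nullable.
- unit: declared NOT NULL → not nullable.
- model: CHECK does not forbid NULL (a CHECK constraint passes when its expression is NULL) → nullable.
- offset: no NOT NULL constraint applies → nullable.
- zone_id: part of the PRIMARY KEY, which implies NOT NULL → not nullable.
- serial: declared NOT NULL → not nullable.
- lon: CHECK does not forbid NULL (a CHECK constraint passes when its expression is NULL) → nullable.
- version: declared NOT NULL → not nullable.
- lat: no NOT NULL constraint applies → nullable.
- rssi: a foreign key column may be NULL unless separately constrained → nullable.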